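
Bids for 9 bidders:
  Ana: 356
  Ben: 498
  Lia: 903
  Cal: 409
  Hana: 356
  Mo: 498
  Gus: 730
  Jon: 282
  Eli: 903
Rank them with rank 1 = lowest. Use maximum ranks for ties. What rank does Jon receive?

1

Sorted (ascending): 282, 356, 356, 409, 498, 498, 730, 903, 903
The 2 values of 356 occupy positions 2–3 → each gets rank 3.
The 2 values of 498 occupy positions 5–6 → each gets rank 6.
The 2 values of 903 occupy positions 8–9 → each gets rank 9.
Jon has value 282 → rank 1.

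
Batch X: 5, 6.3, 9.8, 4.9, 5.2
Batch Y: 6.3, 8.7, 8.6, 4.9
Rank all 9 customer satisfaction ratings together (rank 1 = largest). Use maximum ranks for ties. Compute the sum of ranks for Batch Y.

Sorted (descending): 9.8, 8.7, 8.6, 6.3, 6.3, 5.2, 5, 4.9, 4.9
The 2 values of 6.3 occupy positions 4–5 → each gets rank 5.
The 2 values of 4.9 occupy positions 8–9 → each gets rank 9.
Batch Y values → pooled ranks: 6.3→5, 8.7→2, 8.6→3, 4.9→9
Rank sum = 5 + 2 + 3 + 9 = 19

19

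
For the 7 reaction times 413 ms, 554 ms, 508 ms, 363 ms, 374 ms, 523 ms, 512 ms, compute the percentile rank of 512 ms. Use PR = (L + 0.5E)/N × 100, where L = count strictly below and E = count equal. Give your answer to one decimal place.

64.3

N = 7.
Strictly below 512: 4. Equal to 512: 1.
PR = (4 + 0.5·1)/7 × 100 = 64.3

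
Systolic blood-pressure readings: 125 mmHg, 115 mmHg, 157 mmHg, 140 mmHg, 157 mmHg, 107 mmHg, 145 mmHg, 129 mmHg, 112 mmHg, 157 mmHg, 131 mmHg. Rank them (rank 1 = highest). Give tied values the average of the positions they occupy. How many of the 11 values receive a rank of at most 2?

3

Sorted (descending): 157, 157, 157, 145, 140, 131, 129, 125, 115, 112, 107
The 3 values of 157 occupy positions 1–3 → average rank 2.
Ranks ≤ 2: {2, 2, 2} → 3 values.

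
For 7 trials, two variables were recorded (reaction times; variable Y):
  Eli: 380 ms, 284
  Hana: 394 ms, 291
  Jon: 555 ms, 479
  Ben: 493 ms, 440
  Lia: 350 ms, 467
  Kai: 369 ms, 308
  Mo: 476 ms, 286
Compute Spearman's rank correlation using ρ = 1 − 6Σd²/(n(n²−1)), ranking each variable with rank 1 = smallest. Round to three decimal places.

0.214

Ranks of variable 1: 3, 4, 7, 6, 1, 2, 5
Ranks of variable 2: 1, 3, 7, 5, 6, 4, 2
d = r₁ − r₂: 2, 1, 0, 1, -5, -2, 3
d²: 4, 1, 0, 1, 25, 4, 9; Σd² = 44
ρ = 1 − 6·44/(7·48) = 1 − 264/336 = 0.214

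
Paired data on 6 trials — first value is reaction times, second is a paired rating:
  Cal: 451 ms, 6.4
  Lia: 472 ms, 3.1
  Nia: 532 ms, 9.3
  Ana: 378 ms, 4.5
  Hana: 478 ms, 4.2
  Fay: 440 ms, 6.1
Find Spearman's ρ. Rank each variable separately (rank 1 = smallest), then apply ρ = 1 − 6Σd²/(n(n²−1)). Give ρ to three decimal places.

0.143

Ranks of variable 1: 3, 4, 6, 1, 5, 2
Ranks of variable 2: 5, 1, 6, 3, 2, 4
d = r₁ − r₂: -2, 3, 0, -2, 3, -2
d²: 4, 9, 0, 4, 9, 4; Σd² = 30
ρ = 1 − 6·30/(6·35) = 1 − 180/210 = 0.143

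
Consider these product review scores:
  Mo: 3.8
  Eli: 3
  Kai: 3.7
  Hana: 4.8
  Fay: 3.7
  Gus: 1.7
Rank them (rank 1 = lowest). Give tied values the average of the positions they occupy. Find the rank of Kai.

Sorted (ascending): 1.7, 3, 3.7, 3.7, 3.8, 4.8
The 2 values of 3.7 occupy positions 3–4 → average rank (3+4)/2 = 3.5.
Kai has value 3.7 → rank 3.5.

3.5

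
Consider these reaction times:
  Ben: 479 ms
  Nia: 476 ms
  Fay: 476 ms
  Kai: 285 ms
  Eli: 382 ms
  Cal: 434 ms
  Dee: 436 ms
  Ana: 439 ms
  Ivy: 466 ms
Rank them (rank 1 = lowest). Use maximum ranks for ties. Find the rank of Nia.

8

Sorted (ascending): 285, 382, 434, 436, 439, 466, 476, 476, 479
The 2 values of 476 occupy positions 7–8 → each gets rank 8.
Nia has value 476 ms → rank 8.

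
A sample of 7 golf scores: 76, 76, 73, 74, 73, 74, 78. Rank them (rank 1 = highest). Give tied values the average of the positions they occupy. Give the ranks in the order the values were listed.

Sorted (descending): 78, 76, 76, 74, 74, 73, 73
The 2 values of 76 occupy positions 2–3 → average rank (2+3)/2 = 2.5.
The 2 values of 74 occupy positions 4–5 → average rank (4+5)/2 = 4.5.
The 2 values of 73 occupy positions 6–7 → average rank (6+7)/2 = 6.5.

2.5, 2.5, 6.5, 4.5, 6.5, 4.5, 1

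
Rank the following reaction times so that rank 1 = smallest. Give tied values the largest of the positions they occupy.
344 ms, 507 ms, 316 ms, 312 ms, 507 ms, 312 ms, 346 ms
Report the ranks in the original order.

4, 7, 3, 2, 7, 2, 5

Sorted (ascending): 312, 312, 316, 344, 346, 507, 507
The 2 values of 312 occupy positions 1–2 → each gets rank 2.
The 2 values of 507 occupy positions 6–7 → each gets rank 7.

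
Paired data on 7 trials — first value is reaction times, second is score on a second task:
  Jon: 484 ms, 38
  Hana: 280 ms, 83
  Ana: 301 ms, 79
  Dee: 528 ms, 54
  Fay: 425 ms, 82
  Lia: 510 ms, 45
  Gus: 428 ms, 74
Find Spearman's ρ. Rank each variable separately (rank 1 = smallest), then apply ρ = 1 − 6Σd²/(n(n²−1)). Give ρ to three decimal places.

-0.821

Ranks of variable 1: 5, 1, 2, 7, 3, 6, 4
Ranks of variable 2: 1, 7, 5, 3, 6, 2, 4
d = r₁ − r₂: 4, -6, -3, 4, -3, 4, 0
d²: 16, 36, 9, 16, 9, 16, 0; Σd² = 102
ρ = 1 − 6·102/(7·48) = 1 − 612/336 = -0.821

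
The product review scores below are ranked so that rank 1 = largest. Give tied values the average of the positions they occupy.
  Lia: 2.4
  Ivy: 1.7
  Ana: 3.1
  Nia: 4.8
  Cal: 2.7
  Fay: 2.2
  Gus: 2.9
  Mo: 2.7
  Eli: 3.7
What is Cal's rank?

Sorted (descending): 4.8, 3.7, 3.1, 2.9, 2.7, 2.7, 2.4, 2.2, 1.7
The 2 values of 2.7 occupy positions 5–6 → average rank (5+6)/2 = 5.5.
Cal has value 2.7 → rank 5.5.

5.5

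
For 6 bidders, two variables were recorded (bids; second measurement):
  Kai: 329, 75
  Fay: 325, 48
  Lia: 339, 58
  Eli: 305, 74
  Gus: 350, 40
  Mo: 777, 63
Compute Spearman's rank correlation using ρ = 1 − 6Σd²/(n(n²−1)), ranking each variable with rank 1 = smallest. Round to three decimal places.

-0.314

Ranks of variable 1: 3, 2, 4, 1, 5, 6
Ranks of variable 2: 6, 2, 3, 5, 1, 4
d = r₁ − r₂: -3, 0, 1, -4, 4, 2
d²: 9, 0, 1, 16, 16, 4; Σd² = 46
ρ = 1 − 6·46/(6·35) = 1 − 276/210 = -0.314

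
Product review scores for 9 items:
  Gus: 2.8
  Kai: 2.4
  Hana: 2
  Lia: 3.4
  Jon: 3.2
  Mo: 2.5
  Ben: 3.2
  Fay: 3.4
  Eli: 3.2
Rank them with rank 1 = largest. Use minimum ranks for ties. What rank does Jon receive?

Sorted (descending): 3.4, 3.4, 3.2, 3.2, 3.2, 2.8, 2.5, 2.4, 2
The 2 values of 3.4 occupy positions 1–2 → each gets rank 1.
The 3 values of 3.2 occupy positions 3–5 → each gets rank 3.
Jon has value 3.2 → rank 3.

3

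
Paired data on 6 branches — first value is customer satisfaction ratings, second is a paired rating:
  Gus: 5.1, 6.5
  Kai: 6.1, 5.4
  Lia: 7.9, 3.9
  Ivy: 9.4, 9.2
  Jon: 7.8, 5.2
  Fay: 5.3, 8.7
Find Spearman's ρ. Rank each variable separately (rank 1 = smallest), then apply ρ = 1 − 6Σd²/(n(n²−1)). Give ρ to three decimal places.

-0.086

Ranks of variable 1: 1, 3, 5, 6, 4, 2
Ranks of variable 2: 4, 3, 1, 6, 2, 5
d = r₁ − r₂: -3, 0, 4, 0, 2, -3
d²: 9, 0, 16, 0, 4, 9; Σd² = 38
ρ = 1 − 6·38/(6·35) = 1 − 228/210 = -0.086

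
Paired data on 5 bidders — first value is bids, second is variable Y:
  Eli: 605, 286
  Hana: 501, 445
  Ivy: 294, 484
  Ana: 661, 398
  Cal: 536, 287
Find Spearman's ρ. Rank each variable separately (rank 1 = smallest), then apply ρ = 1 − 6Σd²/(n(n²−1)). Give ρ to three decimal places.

Ranks of variable 1: 4, 2, 1, 5, 3
Ranks of variable 2: 1, 4, 5, 3, 2
d = r₁ − r₂: 3, -2, -4, 2, 1
d²: 9, 4, 16, 4, 1; Σd² = 34
ρ = 1 − 6·34/(5·24) = 1 − 204/120 = -0.700

-0.700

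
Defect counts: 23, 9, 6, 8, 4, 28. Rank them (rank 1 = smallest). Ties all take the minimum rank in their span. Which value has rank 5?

Sorted (ascending): 4, 6, 8, 9, 23, 28
No ties — each value takes its position as its rank.
Rank 5 → value 23.

23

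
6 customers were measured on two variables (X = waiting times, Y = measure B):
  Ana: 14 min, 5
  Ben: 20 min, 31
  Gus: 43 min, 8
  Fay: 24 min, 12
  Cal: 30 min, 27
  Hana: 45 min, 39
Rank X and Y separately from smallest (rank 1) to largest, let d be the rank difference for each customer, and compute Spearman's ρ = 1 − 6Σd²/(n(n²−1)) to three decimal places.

Ranks of variable 1: 1, 2, 5, 3, 4, 6
Ranks of variable 2: 1, 5, 2, 3, 4, 6
d = r₁ − r₂: 0, -3, 3, 0, 0, 0
d²: 0, 9, 9, 0, 0, 0; Σd² = 18
ρ = 1 − 6·18/(6·35) = 1 − 108/210 = 0.486

0.486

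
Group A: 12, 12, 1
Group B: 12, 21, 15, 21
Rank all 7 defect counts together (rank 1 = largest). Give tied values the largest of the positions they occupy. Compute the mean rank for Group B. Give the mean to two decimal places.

3.25

Sorted (descending): 21, 21, 15, 12, 12, 12, 1
The 2 values of 21 occupy positions 1–2 → each gets rank 2.
The 3 values of 12 occupy positions 4–6 → each gets rank 6.
Group B values → pooled ranks: 12→6, 21→2, 15→3, 21→2
Mean rank = (6 + 2 + 3 + 2) / 4 = 3.25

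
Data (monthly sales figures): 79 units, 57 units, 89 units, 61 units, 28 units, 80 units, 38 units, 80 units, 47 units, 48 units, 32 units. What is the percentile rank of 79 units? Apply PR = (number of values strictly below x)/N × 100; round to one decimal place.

63.6

N = 11.
Strictly below 79: 7. Equal to 79: 1.
PR = 7/11 × 100 = 63.6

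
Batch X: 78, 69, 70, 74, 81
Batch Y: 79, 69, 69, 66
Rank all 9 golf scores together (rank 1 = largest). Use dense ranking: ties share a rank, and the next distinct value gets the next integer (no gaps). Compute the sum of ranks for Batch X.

Sorted (descending): 81, 79, 78, 74, 70, 69, 69, 69, 66
The 3 values of 69 share dense rank 6.
Remaining distinct values take the next consecutive integers.
Batch X values → pooled ranks: 78→3, 69→6, 70→5, 74→4, 81→1
Rank sum = 3 + 6 + 5 + 4 + 1 = 19

19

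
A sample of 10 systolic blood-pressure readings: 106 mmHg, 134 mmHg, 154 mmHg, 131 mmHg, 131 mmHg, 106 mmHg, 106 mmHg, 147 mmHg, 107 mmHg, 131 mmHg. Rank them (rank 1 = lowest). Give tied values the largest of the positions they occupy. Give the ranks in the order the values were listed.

Sorted (ascending): 106, 106, 106, 107, 131, 131, 131, 134, 147, 154
The 3 values of 106 occupy positions 1–3 → each gets rank 3.
The 3 values of 131 occupy positions 5–7 → each gets rank 7.

3, 8, 10, 7, 7, 3, 3, 9, 4, 7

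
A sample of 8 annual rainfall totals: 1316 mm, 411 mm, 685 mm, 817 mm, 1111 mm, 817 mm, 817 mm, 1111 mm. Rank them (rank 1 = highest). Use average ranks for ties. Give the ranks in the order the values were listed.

Sorted (descending): 1316, 1111, 1111, 817, 817, 817, 685, 411
The 2 values of 1111 occupy positions 2–3 → average rank (2+3)/2 = 2.5.
The 3 values of 817 occupy positions 4–6 → average rank 5.

1, 8, 7, 5, 2.5, 5, 5, 2.5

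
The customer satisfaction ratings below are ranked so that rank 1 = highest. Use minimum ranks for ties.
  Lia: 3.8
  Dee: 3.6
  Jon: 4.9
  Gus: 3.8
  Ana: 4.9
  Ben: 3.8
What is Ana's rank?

1

Sorted (descending): 4.9, 4.9, 3.8, 3.8, 3.8, 3.6
The 2 values of 4.9 occupy positions 1–2 → each gets rank 1.
The 3 values of 3.8 occupy positions 3–5 → each gets rank 3.
Ana has value 4.9 → rank 1.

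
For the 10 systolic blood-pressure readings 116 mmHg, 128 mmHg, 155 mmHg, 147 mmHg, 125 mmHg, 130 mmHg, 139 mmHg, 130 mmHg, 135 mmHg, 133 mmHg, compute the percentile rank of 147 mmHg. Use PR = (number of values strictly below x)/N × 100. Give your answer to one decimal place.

N = 10.
Strictly below 147: 8. Equal to 147: 1.
PR = 8/10 × 100 = 80.0

80.0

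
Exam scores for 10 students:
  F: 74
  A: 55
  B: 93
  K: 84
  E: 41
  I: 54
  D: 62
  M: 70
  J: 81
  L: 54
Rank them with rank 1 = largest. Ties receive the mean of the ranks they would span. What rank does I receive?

Sorted (descending): 93, 84, 81, 74, 70, 62, 55, 54, 54, 41
The 2 values of 54 occupy positions 8–9 → average rank (8+9)/2 = 8.5.
I has value 54 → rank 8.5.

8.5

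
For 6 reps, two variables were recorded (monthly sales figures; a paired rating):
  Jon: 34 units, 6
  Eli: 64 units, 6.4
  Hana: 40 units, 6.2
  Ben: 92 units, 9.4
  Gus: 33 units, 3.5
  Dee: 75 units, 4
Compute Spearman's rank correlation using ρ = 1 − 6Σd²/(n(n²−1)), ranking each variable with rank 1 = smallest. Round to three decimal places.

0.657

Ranks of variable 1: 2, 4, 3, 6, 1, 5
Ranks of variable 2: 3, 5, 4, 6, 1, 2
d = r₁ − r₂: -1, -1, -1, 0, 0, 3
d²: 1, 1, 1, 0, 0, 9; Σd² = 12
ρ = 1 − 6·12/(6·35) = 1 − 72/210 = 0.657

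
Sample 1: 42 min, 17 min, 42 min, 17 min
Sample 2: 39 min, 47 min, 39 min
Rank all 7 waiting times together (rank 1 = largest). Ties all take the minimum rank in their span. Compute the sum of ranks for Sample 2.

9

Sorted (descending): 47, 42, 42, 39, 39, 17, 17
The 2 values of 42 occupy positions 2–3 → each gets rank 2.
The 2 values of 39 occupy positions 4–5 → each gets rank 4.
The 2 values of 17 occupy positions 6–7 → each gets rank 6.
Sample 2 values → pooled ranks: 39→4, 47→1, 39→4
Rank sum = 4 + 1 + 4 = 9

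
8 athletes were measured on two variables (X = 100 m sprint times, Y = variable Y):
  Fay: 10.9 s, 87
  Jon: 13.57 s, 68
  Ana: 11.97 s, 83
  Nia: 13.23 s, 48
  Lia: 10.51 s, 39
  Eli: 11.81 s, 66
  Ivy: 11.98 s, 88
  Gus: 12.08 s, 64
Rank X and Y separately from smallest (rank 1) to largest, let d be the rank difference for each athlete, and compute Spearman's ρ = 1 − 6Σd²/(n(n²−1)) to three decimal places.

0.024

Ranks of variable 1: 2, 8, 4, 7, 1, 3, 5, 6
Ranks of variable 2: 7, 5, 6, 2, 1, 4, 8, 3
d = r₁ − r₂: -5, 3, -2, 5, 0, -1, -3, 3
d²: 25, 9, 4, 25, 0, 1, 9, 9; Σd² = 82
ρ = 1 − 6·82/(8·63) = 1 − 492/504 = 0.024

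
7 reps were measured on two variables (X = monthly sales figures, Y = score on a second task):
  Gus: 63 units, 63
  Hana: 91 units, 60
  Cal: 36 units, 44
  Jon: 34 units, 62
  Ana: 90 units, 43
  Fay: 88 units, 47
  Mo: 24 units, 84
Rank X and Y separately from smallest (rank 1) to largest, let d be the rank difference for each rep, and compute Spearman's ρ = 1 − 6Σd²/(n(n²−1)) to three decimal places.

-0.571

Ranks of variable 1: 4, 7, 3, 2, 6, 5, 1
Ranks of variable 2: 6, 4, 2, 5, 1, 3, 7
d = r₁ − r₂: -2, 3, 1, -3, 5, 2, -6
d²: 4, 9, 1, 9, 25, 4, 36; Σd² = 88
ρ = 1 − 6·88/(7·48) = 1 − 528/336 = -0.571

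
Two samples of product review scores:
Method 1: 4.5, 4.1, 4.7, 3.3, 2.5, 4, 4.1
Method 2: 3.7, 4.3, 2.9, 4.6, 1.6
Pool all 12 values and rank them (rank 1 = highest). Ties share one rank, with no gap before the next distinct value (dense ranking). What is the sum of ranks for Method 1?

38

Sorted (descending): 4.7, 4.6, 4.5, 4.3, 4.1, 4.1, 4, 3.7, 3.3, 2.9, 2.5, 1.6
The 2 values of 4.1 share dense rank 5.
Remaining distinct values take the next consecutive integers.
Method 1 values → pooled ranks: 4.5→3, 4.1→5, 4.7→1, 3.3→8, 2.5→10, 4→6, 4.1→5
Rank sum = 3 + 5 + 1 + 8 + 10 + 6 + 5 = 38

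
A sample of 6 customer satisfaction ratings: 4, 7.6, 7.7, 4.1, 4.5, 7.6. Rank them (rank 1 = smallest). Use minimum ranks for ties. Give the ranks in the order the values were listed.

Sorted (ascending): 4, 4.1, 4.5, 7.6, 7.6, 7.7
The 2 values of 7.6 occupy positions 4–5 → each gets rank 4.

1, 4, 6, 2, 3, 4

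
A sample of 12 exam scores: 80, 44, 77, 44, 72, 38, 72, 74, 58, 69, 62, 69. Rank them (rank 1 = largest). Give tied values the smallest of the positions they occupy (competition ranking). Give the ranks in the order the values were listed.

Sorted (descending): 80, 77, 74, 72, 72, 69, 69, 62, 58, 44, 44, 38
The 2 values of 72 occupy positions 4–5 → each gets rank 4.
The 2 values of 69 occupy positions 6–7 → each gets rank 6.
The 2 values of 44 occupy positions 10–11 → each gets rank 10.

1, 10, 2, 10, 4, 12, 4, 3, 9, 6, 8, 6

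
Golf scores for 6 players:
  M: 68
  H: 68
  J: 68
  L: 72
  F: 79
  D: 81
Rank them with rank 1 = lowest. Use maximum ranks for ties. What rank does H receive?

Sorted (ascending): 68, 68, 68, 72, 79, 81
The 3 values of 68 occupy positions 1–3 → each gets rank 3.
H has value 68 → rank 3.

3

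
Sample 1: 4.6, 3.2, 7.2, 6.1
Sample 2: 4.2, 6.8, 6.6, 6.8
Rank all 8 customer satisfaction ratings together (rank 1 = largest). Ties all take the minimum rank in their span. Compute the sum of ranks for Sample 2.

15

Sorted (descending): 7.2, 6.8, 6.8, 6.6, 6.1, 4.6, 4.2, 3.2
The 2 values of 6.8 occupy positions 2–3 → each gets rank 2.
Sample 2 values → pooled ranks: 4.2→7, 6.8→2, 6.6→4, 6.8→2
Rank sum = 7 + 2 + 4 + 2 = 15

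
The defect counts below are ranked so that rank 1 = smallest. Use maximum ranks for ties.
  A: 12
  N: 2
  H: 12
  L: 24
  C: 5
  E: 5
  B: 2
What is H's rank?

6

Sorted (ascending): 2, 2, 5, 5, 12, 12, 24
The 2 values of 2 occupy positions 1–2 → each gets rank 2.
The 2 values of 5 occupy positions 3–4 → each gets rank 4.
The 2 values of 12 occupy positions 5–6 → each gets rank 6.
H has value 12 → rank 6.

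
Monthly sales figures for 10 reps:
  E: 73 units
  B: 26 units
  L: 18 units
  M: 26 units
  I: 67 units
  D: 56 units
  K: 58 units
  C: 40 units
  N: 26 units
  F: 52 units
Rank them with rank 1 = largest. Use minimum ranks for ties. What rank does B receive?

7

Sorted (descending): 73, 67, 58, 56, 52, 40, 26, 26, 26, 18
The 3 values of 26 occupy positions 7–9 → each gets rank 7.
B has value 26 units → rank 7.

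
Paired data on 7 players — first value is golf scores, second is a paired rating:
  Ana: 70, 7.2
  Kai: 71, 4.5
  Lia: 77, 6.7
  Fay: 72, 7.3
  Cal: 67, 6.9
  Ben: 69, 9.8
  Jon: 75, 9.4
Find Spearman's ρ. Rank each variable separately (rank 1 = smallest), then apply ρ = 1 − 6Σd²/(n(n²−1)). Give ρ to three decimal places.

Ranks of variable 1: 3, 4, 7, 5, 1, 2, 6
Ranks of variable 2: 4, 1, 2, 5, 3, 7, 6
d = r₁ − r₂: -1, 3, 5, 0, -2, -5, 0
d²: 1, 9, 25, 0, 4, 25, 0; Σd² = 64
ρ = 1 − 6·64/(7·48) = 1 − 384/336 = -0.143

-0.143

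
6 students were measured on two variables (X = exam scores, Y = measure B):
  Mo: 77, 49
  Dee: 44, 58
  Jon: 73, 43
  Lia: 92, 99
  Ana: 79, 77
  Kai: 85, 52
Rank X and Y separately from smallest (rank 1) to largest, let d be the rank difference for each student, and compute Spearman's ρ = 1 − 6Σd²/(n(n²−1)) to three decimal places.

Ranks of variable 1: 3, 1, 2, 6, 4, 5
Ranks of variable 2: 2, 4, 1, 6, 5, 3
d = r₁ − r₂: 1, -3, 1, 0, -1, 2
d²: 1, 9, 1, 0, 1, 4; Σd² = 16
ρ = 1 − 6·16/(6·35) = 1 − 96/210 = 0.543

0.543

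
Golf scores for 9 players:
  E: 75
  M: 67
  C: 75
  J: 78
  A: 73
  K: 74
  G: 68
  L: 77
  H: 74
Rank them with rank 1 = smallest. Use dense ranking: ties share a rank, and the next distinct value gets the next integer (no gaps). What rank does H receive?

4

Sorted (ascending): 67, 68, 73, 74, 74, 75, 75, 77, 78
The 2 values of 74 share dense rank 4.
The 2 values of 75 share dense rank 5.
Remaining distinct values take the next consecutive integers.
H has value 74 → rank 4.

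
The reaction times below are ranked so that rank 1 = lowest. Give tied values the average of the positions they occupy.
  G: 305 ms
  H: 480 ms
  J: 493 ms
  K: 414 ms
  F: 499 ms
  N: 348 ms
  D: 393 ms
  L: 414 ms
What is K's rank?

Sorted (ascending): 305, 348, 393, 414, 414, 480, 493, 499
The 2 values of 414 occupy positions 4–5 → average rank (4+5)/2 = 4.5.
K has value 414 ms → rank 4.5.

4.5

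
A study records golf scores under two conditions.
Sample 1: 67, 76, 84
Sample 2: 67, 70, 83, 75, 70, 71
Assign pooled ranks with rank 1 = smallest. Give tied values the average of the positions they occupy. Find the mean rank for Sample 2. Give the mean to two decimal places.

4.58

Sorted (ascending): 67, 67, 70, 70, 71, 75, 76, 83, 84
The 2 values of 67 occupy positions 1–2 → average rank (1+2)/2 = 1.5.
The 2 values of 70 occupy positions 3–4 → average rank (3+4)/2 = 3.5.
Sample 2 values → pooled ranks: 67→1.5, 70→3.5, 83→8, 75→6, 70→3.5, 71→5
Mean rank = (1.5 + 3.5 + 8 + 6 + 3.5 + 5) / 6 = 4.58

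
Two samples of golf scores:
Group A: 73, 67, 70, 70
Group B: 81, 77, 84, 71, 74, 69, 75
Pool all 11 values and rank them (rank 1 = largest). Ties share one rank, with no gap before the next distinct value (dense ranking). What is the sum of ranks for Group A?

Sorted (descending): 84, 81, 77, 75, 74, 73, 71, 70, 70, 69, 67
The 2 values of 70 share dense rank 8.
Remaining distinct values take the next consecutive integers.
Group A values → pooled ranks: 73→6, 67→10, 70→8, 70→8
Rank sum = 6 + 10 + 8 + 8 = 32

32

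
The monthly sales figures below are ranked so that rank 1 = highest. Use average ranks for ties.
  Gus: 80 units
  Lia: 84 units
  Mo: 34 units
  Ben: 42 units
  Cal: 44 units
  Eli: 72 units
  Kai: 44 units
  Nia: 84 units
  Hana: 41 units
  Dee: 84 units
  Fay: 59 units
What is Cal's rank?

7.5

Sorted (descending): 84, 84, 84, 80, 72, 59, 44, 44, 42, 41, 34
The 3 values of 84 occupy positions 1–3 → average rank 2.
The 2 values of 44 occupy positions 7–8 → average rank (7+8)/2 = 7.5.
Cal has value 44 units → rank 7.5.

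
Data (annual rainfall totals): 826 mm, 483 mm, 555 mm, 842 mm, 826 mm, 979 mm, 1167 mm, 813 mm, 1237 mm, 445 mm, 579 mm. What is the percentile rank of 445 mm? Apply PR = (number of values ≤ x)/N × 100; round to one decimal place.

N = 11.
Strictly below 445: 0. Equal to 445: 1.
PR = 1/11 × 100 = 9.1

9.1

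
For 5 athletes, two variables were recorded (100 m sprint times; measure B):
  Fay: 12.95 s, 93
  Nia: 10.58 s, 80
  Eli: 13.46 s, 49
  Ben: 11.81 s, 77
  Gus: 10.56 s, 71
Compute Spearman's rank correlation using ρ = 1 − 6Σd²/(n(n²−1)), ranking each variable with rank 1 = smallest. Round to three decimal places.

Ranks of variable 1: 4, 2, 5, 3, 1
Ranks of variable 2: 5, 4, 1, 3, 2
d = r₁ − r₂: -1, -2, 4, 0, -1
d²: 1, 4, 16, 0, 1; Σd² = 22
ρ = 1 − 6·22/(5·24) = 1 − 132/120 = -0.100

-0.100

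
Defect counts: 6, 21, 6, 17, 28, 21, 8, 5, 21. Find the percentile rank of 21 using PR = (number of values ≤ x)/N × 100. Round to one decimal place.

88.9

N = 9.
Strictly below 21: 5. Equal to 21: 3.
PR = 8/9 × 100 = 88.9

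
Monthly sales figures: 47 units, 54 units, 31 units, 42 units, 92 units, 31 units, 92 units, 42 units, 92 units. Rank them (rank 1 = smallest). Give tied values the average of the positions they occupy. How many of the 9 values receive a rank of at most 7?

6

Sorted (ascending): 31, 31, 42, 42, 47, 54, 92, 92, 92
The 2 values of 31 occupy positions 1–2 → average rank (1+2)/2 = 1.5.
The 2 values of 42 occupy positions 3–4 → average rank (3+4)/2 = 3.5.
The 3 values of 92 occupy positions 7–9 → average rank 8.
Ranks ≤ 7: {1.5, 1.5, 3.5, 3.5, 5, 6} → 6 values.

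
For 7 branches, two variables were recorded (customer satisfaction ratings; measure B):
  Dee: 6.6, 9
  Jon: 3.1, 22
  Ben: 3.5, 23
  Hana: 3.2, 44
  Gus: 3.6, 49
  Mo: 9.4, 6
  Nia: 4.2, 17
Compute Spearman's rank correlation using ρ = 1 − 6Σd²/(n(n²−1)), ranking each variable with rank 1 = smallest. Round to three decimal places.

Ranks of variable 1: 6, 1, 3, 2, 4, 7, 5
Ranks of variable 2: 2, 4, 5, 6, 7, 1, 3
d = r₁ − r₂: 4, -3, -2, -4, -3, 6, 2
d²: 16, 9, 4, 16, 9, 36, 4; Σd² = 94
ρ = 1 − 6·94/(7·48) = 1 − 564/336 = -0.679

-0.679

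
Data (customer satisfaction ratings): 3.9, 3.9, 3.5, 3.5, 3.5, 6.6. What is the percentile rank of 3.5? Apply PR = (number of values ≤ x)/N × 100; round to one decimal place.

50.0

N = 6.
Strictly below 3.5: 0. Equal to 3.5: 3.
PR = 3/6 × 100 = 50.0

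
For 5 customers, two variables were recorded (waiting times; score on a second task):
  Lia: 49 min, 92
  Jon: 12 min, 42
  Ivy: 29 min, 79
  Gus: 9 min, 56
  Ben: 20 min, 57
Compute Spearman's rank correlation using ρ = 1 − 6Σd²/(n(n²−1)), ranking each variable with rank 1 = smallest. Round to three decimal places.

0.900

Ranks of variable 1: 5, 2, 4, 1, 3
Ranks of variable 2: 5, 1, 4, 2, 3
d = r₁ − r₂: 0, 1, 0, -1, 0
d²: 0, 1, 0, 1, 0; Σd² = 2
ρ = 1 − 6·2/(5·24) = 1 − 12/120 = 0.900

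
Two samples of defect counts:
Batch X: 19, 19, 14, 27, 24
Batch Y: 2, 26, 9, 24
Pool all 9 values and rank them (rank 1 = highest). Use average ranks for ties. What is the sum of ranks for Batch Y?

Sorted (descending): 27, 26, 24, 24, 19, 19, 14, 9, 2
The 2 values of 24 occupy positions 3–4 → average rank (3+4)/2 = 3.5.
The 2 values of 19 occupy positions 5–6 → average rank (5+6)/2 = 5.5.
Batch Y values → pooled ranks: 2→9, 26→2, 9→8, 24→3.5
Rank sum = 9 + 2 + 8 + 3.5 = 22.5

22.5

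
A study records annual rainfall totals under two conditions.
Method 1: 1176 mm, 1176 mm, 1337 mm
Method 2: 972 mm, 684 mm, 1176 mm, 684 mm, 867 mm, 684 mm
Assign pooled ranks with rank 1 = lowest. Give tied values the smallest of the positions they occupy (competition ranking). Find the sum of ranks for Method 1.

21

Sorted (ascending): 684, 684, 684, 867, 972, 1176, 1176, 1176, 1337
The 3 values of 684 occupy positions 1–3 → each gets rank 1.
The 3 values of 1176 occupy positions 6–8 → each gets rank 6.
Method 1 values → pooled ranks: 1176→6, 1176→6, 1337→9
Rank sum = 6 + 6 + 9 = 21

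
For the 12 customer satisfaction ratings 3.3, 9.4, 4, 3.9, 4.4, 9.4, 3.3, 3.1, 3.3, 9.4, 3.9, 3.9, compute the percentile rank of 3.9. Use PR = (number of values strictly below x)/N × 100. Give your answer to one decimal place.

33.3

N = 12.
Strictly below 3.9: 4. Equal to 3.9: 3.
PR = 4/12 × 100 = 33.3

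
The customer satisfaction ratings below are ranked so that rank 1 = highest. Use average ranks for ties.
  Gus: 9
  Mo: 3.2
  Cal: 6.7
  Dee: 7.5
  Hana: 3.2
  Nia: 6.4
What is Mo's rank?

5.5

Sorted (descending): 9, 7.5, 6.7, 6.4, 3.2, 3.2
The 2 values of 3.2 occupy positions 5–6 → average rank (5+6)/2 = 5.5.
Mo has value 3.2 → rank 5.5.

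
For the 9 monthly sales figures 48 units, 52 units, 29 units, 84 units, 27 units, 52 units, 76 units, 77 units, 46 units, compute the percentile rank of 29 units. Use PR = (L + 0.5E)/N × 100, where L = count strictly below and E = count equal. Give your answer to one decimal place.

16.7

N = 9.
Strictly below 29: 1. Equal to 29: 1.
PR = (1 + 0.5·1)/9 × 100 = 16.7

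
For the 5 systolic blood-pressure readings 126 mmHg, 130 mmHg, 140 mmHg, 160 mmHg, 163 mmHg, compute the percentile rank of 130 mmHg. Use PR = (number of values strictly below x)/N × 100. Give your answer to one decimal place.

20.0

N = 5.
Strictly below 130: 1. Equal to 130: 1.
PR = 1/5 × 100 = 20.0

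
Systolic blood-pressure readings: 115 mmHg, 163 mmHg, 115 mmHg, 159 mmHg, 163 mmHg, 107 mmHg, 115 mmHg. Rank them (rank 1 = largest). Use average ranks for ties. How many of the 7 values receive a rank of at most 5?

6

Sorted (descending): 163, 163, 159, 115, 115, 115, 107
The 2 values of 163 occupy positions 1–2 → average rank (1+2)/2 = 1.5.
The 3 values of 115 occupy positions 4–6 → average rank 5.
Ranks ≤ 5: {1.5, 1.5, 3, 5, 5, 5} → 6 values.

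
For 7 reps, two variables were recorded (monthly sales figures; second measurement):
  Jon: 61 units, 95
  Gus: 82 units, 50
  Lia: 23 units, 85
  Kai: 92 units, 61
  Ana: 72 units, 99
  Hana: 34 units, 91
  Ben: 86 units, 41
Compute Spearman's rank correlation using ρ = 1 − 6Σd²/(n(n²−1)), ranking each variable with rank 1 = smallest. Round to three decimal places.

-0.536

Ranks of variable 1: 3, 5, 1, 7, 4, 2, 6
Ranks of variable 2: 6, 2, 4, 3, 7, 5, 1
d = r₁ − r₂: -3, 3, -3, 4, -3, -3, 5
d²: 9, 9, 9, 16, 9, 9, 25; Σd² = 86
ρ = 1 − 6·86/(7·48) = 1 − 516/336 = -0.536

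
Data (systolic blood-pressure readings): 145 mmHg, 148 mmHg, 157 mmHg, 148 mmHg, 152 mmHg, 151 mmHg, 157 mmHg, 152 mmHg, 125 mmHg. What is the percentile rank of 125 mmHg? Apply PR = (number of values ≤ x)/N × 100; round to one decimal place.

11.1

N = 9.
Strictly below 125: 0. Equal to 125: 1.
PR = 1/9 × 100 = 11.1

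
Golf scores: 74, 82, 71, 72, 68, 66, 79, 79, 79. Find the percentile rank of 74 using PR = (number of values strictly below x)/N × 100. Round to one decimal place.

N = 9.
Strictly below 74: 4. Equal to 74: 1.
PR = 4/9 × 100 = 44.4

44.4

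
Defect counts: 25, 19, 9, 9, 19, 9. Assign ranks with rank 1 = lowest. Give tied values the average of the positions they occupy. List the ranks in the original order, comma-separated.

6, 4.5, 2, 2, 4.5, 2

Sorted (ascending): 9, 9, 9, 19, 19, 25
The 3 values of 9 occupy positions 1–3 → average rank 2.
The 2 values of 19 occupy positions 4–5 → average rank (4+5)/2 = 4.5.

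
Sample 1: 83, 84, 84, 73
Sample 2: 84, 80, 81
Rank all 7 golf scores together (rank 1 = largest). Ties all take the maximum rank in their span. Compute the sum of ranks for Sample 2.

Sorted (descending): 84, 84, 84, 83, 81, 80, 73
The 3 values of 84 occupy positions 1–3 → each gets rank 3.
Sample 2 values → pooled ranks: 84→3, 80→6, 81→5
Rank sum = 3 + 6 + 5 = 14

14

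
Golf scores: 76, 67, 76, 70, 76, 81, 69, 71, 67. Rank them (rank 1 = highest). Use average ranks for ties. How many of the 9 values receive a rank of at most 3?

4

Sorted (descending): 81, 76, 76, 76, 71, 70, 69, 67, 67
The 3 values of 76 occupy positions 2–4 → average rank 3.
The 2 values of 67 occupy positions 8–9 → average rank (8+9)/2 = 8.5.
Ranks ≤ 3: {1, 3, 3, 3} → 4 values.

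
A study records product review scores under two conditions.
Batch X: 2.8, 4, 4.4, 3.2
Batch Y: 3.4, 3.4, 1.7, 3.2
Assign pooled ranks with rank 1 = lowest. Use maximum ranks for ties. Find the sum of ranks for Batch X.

21

Sorted (ascending): 1.7, 2.8, 3.2, 3.2, 3.4, 3.4, 4, 4.4
The 2 values of 3.2 occupy positions 3–4 → each gets rank 4.
The 2 values of 3.4 occupy positions 5–6 → each gets rank 6.
Batch X values → pooled ranks: 2.8→2, 4→7, 4.4→8, 3.2→4
Rank sum = 2 + 7 + 8 + 4 = 21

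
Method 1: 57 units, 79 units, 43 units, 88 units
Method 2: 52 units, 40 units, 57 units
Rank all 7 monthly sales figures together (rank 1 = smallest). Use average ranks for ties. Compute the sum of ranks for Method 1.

19.5

Sorted (ascending): 40, 43, 52, 57, 57, 79, 88
The 2 values of 57 occupy positions 4–5 → average rank (4+5)/2 = 4.5.
Method 1 values → pooled ranks: 57→4.5, 79→6, 43→2, 88→7
Rank sum = 4.5 + 6 + 2 + 7 = 19.5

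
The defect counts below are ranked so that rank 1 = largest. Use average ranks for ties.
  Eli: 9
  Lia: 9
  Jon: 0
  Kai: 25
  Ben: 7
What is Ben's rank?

Sorted (descending): 25, 9, 9, 7, 0
The 2 values of 9 occupy positions 2–3 → average rank (2+3)/2 = 2.5.
Ben has value 7 → rank 4.

4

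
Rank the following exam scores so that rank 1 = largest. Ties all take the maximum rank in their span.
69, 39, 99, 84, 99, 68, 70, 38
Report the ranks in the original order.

5, 7, 2, 3, 2, 6, 4, 8

Sorted (descending): 99, 99, 84, 70, 69, 68, 39, 38
The 2 values of 99 occupy positions 1–2 → each gets rank 2.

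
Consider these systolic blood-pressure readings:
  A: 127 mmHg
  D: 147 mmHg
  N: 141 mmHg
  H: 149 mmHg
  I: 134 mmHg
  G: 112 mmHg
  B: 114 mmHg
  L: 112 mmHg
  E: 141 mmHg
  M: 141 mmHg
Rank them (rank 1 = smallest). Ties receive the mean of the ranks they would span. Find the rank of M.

7

Sorted (ascending): 112, 112, 114, 127, 134, 141, 141, 141, 147, 149
The 2 values of 112 occupy positions 1–2 → average rank (1+2)/2 = 1.5.
The 3 values of 141 occupy positions 6–8 → average rank 7.
M has value 141 mmHg → rank 7.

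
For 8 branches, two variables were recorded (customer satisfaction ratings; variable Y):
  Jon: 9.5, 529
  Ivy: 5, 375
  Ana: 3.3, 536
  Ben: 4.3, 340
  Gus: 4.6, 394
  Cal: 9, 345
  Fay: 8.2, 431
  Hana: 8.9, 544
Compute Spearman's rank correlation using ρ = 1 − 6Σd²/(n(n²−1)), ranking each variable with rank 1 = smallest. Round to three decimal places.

Ranks of variable 1: 8, 4, 1, 2, 3, 7, 5, 6
Ranks of variable 2: 6, 3, 7, 1, 4, 2, 5, 8
d = r₁ − r₂: 2, 1, -6, 1, -1, 5, 0, -2
d²: 4, 1, 36, 1, 1, 25, 0, 4; Σd² = 72
ρ = 1 − 6·72/(8·63) = 1 − 432/504 = 0.143

0.143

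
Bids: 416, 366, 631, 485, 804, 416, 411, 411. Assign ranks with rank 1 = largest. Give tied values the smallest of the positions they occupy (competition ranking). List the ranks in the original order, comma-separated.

4, 8, 2, 3, 1, 4, 6, 6

Sorted (descending): 804, 631, 485, 416, 416, 411, 411, 366
The 2 values of 416 occupy positions 4–5 → each gets rank 4.
The 2 values of 411 occupy positions 6–7 → each gets rank 6.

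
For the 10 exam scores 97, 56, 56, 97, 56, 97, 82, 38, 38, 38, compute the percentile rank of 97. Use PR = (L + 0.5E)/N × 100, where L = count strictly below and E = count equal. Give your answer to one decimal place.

85.0

N = 10.
Strictly below 97: 7. Equal to 97: 3.
PR = (7 + 0.5·3)/10 × 100 = 85.0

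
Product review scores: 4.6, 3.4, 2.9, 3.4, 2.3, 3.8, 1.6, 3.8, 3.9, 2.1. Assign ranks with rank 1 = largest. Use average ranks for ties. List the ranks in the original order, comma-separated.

1, 5.5, 7, 5.5, 8, 3.5, 10, 3.5, 2, 9

Sorted (descending): 4.6, 3.9, 3.8, 3.8, 3.4, 3.4, 2.9, 2.3, 2.1, 1.6
The 2 values of 3.8 occupy positions 3–4 → average rank (3+4)/2 = 3.5.
The 2 values of 3.4 occupy positions 5–6 → average rank (5+6)/2 = 5.5.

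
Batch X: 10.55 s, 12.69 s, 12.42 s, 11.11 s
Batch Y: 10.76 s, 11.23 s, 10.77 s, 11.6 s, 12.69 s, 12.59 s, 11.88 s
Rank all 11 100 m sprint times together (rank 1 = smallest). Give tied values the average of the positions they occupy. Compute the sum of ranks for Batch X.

Sorted (ascending): 10.55, 10.76, 10.77, 11.11, 11.23, 11.6, 11.88, 12.42, 12.59, 12.69, 12.69
The 2 values of 12.69 occupy positions 10–11 → average rank (10+11)/2 = 10.5.
Batch X values → pooled ranks: 10.55→1, 12.69→10.5, 12.42→8, 11.11→4
Rank sum = 1 + 10.5 + 8 + 4 = 23.5

23.5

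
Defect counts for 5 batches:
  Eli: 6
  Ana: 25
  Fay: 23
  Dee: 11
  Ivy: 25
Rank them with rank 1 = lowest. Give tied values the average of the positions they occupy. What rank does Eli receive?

Sorted (ascending): 6, 11, 23, 25, 25
The 2 values of 25 occupy positions 4–5 → average rank (4+5)/2 = 4.5.
Eli has value 6 → rank 1.

1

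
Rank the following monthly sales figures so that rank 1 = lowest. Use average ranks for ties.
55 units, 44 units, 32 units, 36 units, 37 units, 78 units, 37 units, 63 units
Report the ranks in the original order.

6, 5, 1, 2, 3.5, 8, 3.5, 7

Sorted (ascending): 32, 36, 37, 37, 44, 55, 63, 78
The 2 values of 37 occupy positions 3–4 → average rank (3+4)/2 = 3.5.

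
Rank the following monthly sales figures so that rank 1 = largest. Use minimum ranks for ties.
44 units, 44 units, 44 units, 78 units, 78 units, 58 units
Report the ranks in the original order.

Sorted (descending): 78, 78, 58, 44, 44, 44
The 2 values of 78 occupy positions 1–2 → each gets rank 1.
The 3 values of 44 occupy positions 4–6 → each gets rank 4.

4, 4, 4, 1, 1, 3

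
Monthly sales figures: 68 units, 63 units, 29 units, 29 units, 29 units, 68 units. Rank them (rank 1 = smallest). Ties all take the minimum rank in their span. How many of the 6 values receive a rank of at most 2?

3

Sorted (ascending): 29, 29, 29, 63, 68, 68
The 3 values of 29 occupy positions 1–3 → each gets rank 1.
The 2 values of 68 occupy positions 5–6 → each gets rank 5.
Ranks ≤ 2: {1, 1, 1} → 3 values.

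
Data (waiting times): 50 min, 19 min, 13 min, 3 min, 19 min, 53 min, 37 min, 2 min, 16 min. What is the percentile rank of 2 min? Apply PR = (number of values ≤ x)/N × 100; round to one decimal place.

11.1

N = 9.
Strictly below 2: 0. Equal to 2: 1.
PR = 1/9 × 100 = 11.1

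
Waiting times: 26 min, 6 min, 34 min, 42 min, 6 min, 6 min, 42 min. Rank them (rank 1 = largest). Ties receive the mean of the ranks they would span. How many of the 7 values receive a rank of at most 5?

4

Sorted (descending): 42, 42, 34, 26, 6, 6, 6
The 2 values of 42 occupy positions 1–2 → average rank (1+2)/2 = 1.5.
The 3 values of 6 occupy positions 5–7 → average rank 6.
Ranks ≤ 5: {1.5, 1.5, 3, 4} → 4 values.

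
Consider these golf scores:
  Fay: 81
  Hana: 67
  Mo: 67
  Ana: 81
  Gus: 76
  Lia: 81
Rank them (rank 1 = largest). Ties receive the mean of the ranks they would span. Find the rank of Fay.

Sorted (descending): 81, 81, 81, 76, 67, 67
The 3 values of 81 occupy positions 1–3 → average rank 2.
The 2 values of 67 occupy positions 5–6 → average rank (5+6)/2 = 5.5.
Fay has value 81 → rank 2.

2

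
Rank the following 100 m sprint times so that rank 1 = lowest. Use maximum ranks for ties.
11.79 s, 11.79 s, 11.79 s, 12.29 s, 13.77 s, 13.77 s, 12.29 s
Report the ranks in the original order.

Sorted (ascending): 11.79, 11.79, 11.79, 12.29, 12.29, 13.77, 13.77
The 3 values of 11.79 occupy positions 1–3 → each gets rank 3.
The 2 values of 12.29 occupy positions 4–5 → each gets rank 5.
The 2 values of 13.77 occupy positions 6–7 → each gets rank 7.

3, 3, 3, 5, 7, 7, 5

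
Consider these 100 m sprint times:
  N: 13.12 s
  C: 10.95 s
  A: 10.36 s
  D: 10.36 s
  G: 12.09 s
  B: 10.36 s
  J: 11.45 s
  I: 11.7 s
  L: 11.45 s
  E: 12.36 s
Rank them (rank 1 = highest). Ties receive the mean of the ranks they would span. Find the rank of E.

2

Sorted (descending): 13.12, 12.36, 12.09, 11.7, 11.45, 11.45, 10.95, 10.36, 10.36, 10.36
The 2 values of 11.45 occupy positions 5–6 → average rank (5+6)/2 = 5.5.
The 3 values of 10.36 occupy positions 8–10 → average rank 9.
E has value 12.36 s → rank 2.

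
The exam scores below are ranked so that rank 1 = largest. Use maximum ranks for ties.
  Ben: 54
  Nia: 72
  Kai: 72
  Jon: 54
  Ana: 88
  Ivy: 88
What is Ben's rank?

6

Sorted (descending): 88, 88, 72, 72, 54, 54
The 2 values of 88 occupy positions 1–2 → each gets rank 2.
The 2 values of 72 occupy positions 3–4 → each gets rank 4.
The 2 values of 54 occupy positions 5–6 → each gets rank 6.
Ben has value 54 → rank 6.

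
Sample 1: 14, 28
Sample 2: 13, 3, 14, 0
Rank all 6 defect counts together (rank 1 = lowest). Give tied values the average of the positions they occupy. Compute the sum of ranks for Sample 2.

10.5

Sorted (ascending): 0, 3, 13, 14, 14, 28
The 2 values of 14 occupy positions 4–5 → average rank (4+5)/2 = 4.5.
Sample 2 values → pooled ranks: 13→3, 3→2, 14→4.5, 0→1
Rank sum = 3 + 2 + 4.5 + 1 = 10.5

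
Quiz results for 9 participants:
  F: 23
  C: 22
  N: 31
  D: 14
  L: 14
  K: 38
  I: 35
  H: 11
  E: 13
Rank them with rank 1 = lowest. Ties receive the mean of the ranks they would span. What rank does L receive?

3.5

Sorted (ascending): 11, 13, 14, 14, 22, 23, 31, 35, 38
The 2 values of 14 occupy positions 3–4 → average rank (3+4)/2 = 3.5.
L has value 14 → rank 3.5.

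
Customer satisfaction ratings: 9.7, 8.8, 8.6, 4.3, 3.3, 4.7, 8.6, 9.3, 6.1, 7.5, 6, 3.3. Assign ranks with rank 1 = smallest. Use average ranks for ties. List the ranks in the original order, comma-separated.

12, 10, 8.5, 3, 1.5, 4, 8.5, 11, 6, 7, 5, 1.5

Sorted (ascending): 3.3, 3.3, 4.3, 4.7, 6, 6.1, 7.5, 8.6, 8.6, 8.8, 9.3, 9.7
The 2 values of 3.3 occupy positions 1–2 → average rank (1+2)/2 = 1.5.
The 2 values of 8.6 occupy positions 8–9 → average rank (8+9)/2 = 8.5.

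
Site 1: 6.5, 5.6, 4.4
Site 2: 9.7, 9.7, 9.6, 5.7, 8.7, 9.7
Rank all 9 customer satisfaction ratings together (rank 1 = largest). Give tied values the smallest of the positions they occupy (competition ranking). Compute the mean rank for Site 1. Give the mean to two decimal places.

7.67

Sorted (descending): 9.7, 9.7, 9.7, 9.6, 8.7, 6.5, 5.7, 5.6, 4.4
The 3 values of 9.7 occupy positions 1–3 → each gets rank 1.
Site 1 values → pooled ranks: 6.5→6, 5.6→8, 4.4→9
Mean rank = (6 + 8 + 9) / 3 = 7.67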